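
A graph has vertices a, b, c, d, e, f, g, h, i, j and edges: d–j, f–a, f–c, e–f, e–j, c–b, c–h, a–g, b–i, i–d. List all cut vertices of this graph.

Removing a increases the component count from 1 to 2, so a is a cut vertex.
Removing c increases the component count from 1 to 2, so c is a cut vertex.
Removing f increases the component count from 1 to 2, so f is a cut vertex.
By contrast removing e leaves 1 component; it is not a cut vertex. No other vertex is a cut vertex either.

a, c, f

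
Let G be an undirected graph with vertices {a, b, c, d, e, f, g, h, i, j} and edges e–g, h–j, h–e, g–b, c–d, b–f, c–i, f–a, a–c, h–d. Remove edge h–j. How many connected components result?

Before removal there is 1 component.
h–j is a bridge — removing it separates h's side from j's side.
After removal: 2 components.

2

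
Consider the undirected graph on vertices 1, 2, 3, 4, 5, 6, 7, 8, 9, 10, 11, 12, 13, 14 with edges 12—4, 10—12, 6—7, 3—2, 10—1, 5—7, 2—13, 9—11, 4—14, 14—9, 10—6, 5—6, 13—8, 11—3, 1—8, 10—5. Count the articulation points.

Removing 10 increases the component count from 1 to 2, so 10 is a cut vertex.
By contrast removing 5 leaves 1 component; it is not a cut vertex. No other vertex is a cut vertex either.

1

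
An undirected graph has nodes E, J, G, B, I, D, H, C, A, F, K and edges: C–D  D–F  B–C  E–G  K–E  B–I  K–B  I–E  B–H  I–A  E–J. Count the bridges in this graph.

The edges on the cycle K-B-I-E-K are not bridges since each lies on that cycle.
But removing E–J disconnects E from J; removing A–I disconnects A from I; removing C–D disconnects C from D; removing F–D disconnects F from D — these are bridges.
In total 7 edges are bridges.

7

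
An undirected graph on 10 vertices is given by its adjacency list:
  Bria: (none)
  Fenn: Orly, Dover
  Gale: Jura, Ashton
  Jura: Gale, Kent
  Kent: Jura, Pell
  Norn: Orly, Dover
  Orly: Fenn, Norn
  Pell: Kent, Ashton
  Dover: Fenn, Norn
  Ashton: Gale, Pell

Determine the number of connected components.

Bria is isolated — a component by itself.
Starting from Fenn we can reach Fenn, Norn, Orly, Dover. That is one component of size 4.
Starting from Gale we can reach Gale, Jura, Kent, Pell, Ashton. That is one component of size 5.
Total: 3 components.

3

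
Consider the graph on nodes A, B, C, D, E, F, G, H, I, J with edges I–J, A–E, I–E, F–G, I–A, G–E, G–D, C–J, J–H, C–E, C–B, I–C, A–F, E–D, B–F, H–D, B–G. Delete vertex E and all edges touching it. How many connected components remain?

1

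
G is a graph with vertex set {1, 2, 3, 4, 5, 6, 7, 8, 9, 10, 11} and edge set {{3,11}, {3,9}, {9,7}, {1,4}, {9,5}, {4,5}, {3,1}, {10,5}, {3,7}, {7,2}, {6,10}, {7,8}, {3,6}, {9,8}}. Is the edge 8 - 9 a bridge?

No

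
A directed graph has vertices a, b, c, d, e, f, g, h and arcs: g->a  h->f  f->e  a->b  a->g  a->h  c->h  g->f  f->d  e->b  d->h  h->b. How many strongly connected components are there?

{d, f, h} are all mutually reachable — one SCC of size 3.
{a, g} are all mutually reachable — one SCC of size 2.
{b} is an SCC by itself.
{e} is an SCC by itself.
{c} is an SCC by itself.
That gives 5 strongly connected components.

5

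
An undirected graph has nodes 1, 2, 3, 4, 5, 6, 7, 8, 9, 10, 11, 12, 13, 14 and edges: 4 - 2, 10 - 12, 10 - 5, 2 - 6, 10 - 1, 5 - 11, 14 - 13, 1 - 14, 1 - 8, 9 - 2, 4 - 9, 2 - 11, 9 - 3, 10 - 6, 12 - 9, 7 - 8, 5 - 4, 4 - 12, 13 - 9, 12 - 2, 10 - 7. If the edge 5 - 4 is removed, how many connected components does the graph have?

1

5 and 4 are still connected via 5-10-12-4, so the component count stays at 1.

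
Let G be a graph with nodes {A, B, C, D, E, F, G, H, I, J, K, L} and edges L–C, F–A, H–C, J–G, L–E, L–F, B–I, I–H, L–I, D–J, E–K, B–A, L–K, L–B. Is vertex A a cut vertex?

No

Deleting A leaves 2 components (was 2), so A is not a cut vertex.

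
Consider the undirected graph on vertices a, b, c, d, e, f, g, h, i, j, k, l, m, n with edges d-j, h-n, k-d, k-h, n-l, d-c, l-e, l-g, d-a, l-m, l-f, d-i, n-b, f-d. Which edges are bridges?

a-d, b-n, c-d, d-i, d-j, e-l, g-l, l-m

The edges on the cycle k-h-n-l-f-d-k are not bridges since each lies on that cycle.
But removing i-d disconnects i from d; removing l-e disconnects l from e; removing c-d disconnects c from d; removing l-g disconnects l from g — these are bridges.
In total 8 edges are bridges.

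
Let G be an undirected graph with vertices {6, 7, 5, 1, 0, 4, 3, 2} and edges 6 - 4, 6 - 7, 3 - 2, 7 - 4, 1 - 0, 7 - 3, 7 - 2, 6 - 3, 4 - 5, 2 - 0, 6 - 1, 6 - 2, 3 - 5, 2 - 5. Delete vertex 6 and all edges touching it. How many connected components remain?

With 6 gone, the remaining components are: {0, 1, 2, 3, 4, 5, 7}.
That is 1 component.

1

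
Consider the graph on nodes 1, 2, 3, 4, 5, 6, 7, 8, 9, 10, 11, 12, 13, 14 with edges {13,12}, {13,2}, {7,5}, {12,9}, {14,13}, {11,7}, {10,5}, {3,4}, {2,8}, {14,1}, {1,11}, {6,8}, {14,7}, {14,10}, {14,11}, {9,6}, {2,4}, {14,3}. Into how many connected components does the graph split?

Starting from 1 we can reach 1, 2, 3, 4, 5, 6, 7, 8, 9, 10, 11, 12, 13, 14. That is one component of size 14.
Total: 1 component.

1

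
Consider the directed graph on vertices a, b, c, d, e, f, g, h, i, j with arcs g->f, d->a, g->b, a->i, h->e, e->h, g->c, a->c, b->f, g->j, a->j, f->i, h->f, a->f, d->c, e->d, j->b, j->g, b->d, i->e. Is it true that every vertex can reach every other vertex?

No

There is no directed path from c to j, so the graph is not strongly connected.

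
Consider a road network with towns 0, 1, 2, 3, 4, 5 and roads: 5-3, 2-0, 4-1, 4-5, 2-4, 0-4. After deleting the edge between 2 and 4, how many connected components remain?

2 and 4 are still connected via 2-0-4, so the component count stays at 1.

1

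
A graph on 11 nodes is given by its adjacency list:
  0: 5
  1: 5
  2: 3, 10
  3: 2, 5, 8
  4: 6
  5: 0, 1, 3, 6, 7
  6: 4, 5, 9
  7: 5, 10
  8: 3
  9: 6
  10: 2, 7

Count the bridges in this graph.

The edges on the cycle 10-7-5-3-2-10 are not bridges since each lies on that cycle.
But removing 0-5 disconnects 0 from 5; removing 5-6 disconnects 5 from 6; removing 8-3 disconnects 8 from 3; removing 6-9 disconnects 6 from 9 — these are bridges.
In total 6 edges are bridges.

6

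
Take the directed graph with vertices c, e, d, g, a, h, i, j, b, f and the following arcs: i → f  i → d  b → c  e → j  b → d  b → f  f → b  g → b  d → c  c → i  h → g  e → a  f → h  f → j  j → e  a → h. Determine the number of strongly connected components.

1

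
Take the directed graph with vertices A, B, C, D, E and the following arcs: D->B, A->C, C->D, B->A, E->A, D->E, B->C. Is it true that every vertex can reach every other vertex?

Yes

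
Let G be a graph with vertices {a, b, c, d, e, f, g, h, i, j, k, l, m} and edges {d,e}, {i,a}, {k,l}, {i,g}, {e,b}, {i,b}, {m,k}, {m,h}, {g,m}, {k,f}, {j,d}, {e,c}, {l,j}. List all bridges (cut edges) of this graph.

The edges on the cycle i-g-m-k-l-j-d-e-b-i are not bridges since each lies on that cycle.
But removing i - a disconnects i from a; removing f - k disconnects f from k; removing c - e disconnects c from e; removing m - h disconnects m from h — these are bridges.

a-i, c-e, f-k, h-m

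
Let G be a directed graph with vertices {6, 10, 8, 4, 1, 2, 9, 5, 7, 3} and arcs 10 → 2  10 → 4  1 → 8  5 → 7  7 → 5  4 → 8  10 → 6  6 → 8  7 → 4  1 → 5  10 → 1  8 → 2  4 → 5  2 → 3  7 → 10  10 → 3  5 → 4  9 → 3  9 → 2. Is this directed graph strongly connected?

No

There is no directed path from 7 to 9, so the graph is not strongly connected.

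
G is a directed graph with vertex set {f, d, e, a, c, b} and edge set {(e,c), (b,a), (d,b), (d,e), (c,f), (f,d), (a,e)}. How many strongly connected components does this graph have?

1

{a, b, c, d, e, f} are all mutually reachable — one SCC of size 6.
That gives 1 strongly connected component.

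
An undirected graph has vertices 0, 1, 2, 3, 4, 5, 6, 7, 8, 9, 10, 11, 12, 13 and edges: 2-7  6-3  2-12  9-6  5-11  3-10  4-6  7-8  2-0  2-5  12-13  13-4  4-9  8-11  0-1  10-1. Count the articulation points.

Removing 2 increases the component count from 1 to 2, so 2 is a cut vertex.
By contrast removing 10 leaves 1 component; it is not a cut vertex. No other vertex is a cut vertex either.

1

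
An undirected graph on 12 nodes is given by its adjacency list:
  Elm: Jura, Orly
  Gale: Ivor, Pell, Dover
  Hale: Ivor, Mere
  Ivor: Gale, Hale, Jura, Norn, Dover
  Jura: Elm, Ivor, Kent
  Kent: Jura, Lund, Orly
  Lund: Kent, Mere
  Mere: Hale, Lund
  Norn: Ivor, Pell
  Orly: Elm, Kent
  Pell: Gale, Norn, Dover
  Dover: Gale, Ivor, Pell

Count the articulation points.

Removing Ivor increases the component count from 1 to 2, so Ivor is a cut vertex.
By contrast removing Dover leaves 1 component; it is not a cut vertex. No other vertex is a cut vertex either.

1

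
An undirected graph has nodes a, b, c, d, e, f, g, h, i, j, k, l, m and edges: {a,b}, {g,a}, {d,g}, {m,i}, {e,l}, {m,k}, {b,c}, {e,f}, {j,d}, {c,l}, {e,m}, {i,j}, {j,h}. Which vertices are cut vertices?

Removing e increases the component count from 1 to 2, so e is a cut vertex.
Removing j increases the component count from 1 to 2, so j is a cut vertex.
Removing m increases the component count from 1 to 2, so m is a cut vertex.
By contrast removing a leaves 1 component; it is not a cut vertex. No other vertex is a cut vertex either.

e, j, m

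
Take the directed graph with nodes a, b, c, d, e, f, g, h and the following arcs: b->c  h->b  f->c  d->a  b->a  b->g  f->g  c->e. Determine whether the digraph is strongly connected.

There is no directed path from b to f, so the graph is not strongly connected.

No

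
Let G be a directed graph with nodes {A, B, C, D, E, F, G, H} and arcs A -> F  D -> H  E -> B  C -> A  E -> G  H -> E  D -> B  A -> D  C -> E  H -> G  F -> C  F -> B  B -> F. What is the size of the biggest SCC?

{A, B, C, D, E, F, H} are all mutually reachable — one SCC of size 7.
{G} is an SCC by itself.
The largest has 7 vertices.

7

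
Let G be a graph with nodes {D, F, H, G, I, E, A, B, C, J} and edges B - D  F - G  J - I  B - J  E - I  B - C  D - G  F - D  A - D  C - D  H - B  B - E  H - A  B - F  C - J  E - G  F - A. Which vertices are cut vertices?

Removing J, for instance, still leaves 1 component. No single vertex removal increases the component count — the graph has no articulation points.

none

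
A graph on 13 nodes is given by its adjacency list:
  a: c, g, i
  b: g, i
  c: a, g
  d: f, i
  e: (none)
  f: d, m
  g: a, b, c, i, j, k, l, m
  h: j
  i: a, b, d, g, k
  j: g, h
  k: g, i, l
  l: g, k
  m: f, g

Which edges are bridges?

g-j, h-j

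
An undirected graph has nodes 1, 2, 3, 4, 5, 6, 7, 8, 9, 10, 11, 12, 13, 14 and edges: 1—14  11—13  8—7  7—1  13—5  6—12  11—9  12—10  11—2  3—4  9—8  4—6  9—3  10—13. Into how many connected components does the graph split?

Starting from 1 we can reach 1, 2, 3, 4, 5, 6, 7, 8, 9, 10, 11, 12, 13, 14. That is one component of size 14.
Total: 1 component.

1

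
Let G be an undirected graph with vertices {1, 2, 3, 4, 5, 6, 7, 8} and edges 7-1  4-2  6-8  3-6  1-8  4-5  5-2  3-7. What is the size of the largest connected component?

5

Starting from 2 we can reach 2, 4, 5. That is one component of size 3.
Starting from 1 we can reach 1, 3, 6, 7, 8. That is one component of size 5.
The largest has 5 vertices.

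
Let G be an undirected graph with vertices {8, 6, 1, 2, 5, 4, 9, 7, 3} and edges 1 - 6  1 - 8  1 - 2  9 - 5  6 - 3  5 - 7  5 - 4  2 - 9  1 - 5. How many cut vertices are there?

3

Removing 1 increases the component count from 1 to 3, so 1 is a cut vertex.
Removing 5 increases the component count from 1 to 3, so 5 is a cut vertex.
Removing 6 increases the component count from 1 to 2, so 6 is a cut vertex.
By contrast removing 4 leaves 1 component; it is not a cut vertex. No other vertex is a cut vertex either.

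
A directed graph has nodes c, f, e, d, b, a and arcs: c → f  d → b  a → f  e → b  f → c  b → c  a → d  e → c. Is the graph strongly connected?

There is no directed path from f to a, so the graph is not strongly connected.

No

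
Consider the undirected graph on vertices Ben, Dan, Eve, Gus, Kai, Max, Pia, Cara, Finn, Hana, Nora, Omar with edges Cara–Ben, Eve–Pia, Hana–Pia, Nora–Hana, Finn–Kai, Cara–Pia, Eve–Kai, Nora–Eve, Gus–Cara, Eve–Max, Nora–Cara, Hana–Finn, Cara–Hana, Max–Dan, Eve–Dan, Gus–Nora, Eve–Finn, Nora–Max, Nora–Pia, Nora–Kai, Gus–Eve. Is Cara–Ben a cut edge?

Yes

Removing Cara–Ben leaves no path between Cara and Ben: the component count goes from 2 to 3. So it is a bridge.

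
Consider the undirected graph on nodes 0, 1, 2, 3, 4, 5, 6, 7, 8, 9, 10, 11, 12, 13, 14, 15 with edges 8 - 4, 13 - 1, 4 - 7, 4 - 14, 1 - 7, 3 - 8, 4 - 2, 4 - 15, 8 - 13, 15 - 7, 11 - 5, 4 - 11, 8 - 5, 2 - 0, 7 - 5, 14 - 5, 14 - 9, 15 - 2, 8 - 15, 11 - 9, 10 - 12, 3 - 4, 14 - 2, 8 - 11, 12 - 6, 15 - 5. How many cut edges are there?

3

The edges on the cycle 3-8-13-1-7-4-3 are not bridges since each lies on that cycle.
But removing 0 - 2 disconnects 0 from 2; removing 12 - 6 disconnects 12 from 6; removing 10 - 12 disconnects 10 from 12 — these are bridges.
That makes 3 bridges.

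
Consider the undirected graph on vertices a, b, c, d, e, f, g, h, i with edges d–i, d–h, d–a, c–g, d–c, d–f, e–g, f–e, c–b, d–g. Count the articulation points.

2

Removing c increases the component count from 1 to 2, so c is a cut vertex.
Removing d increases the component count from 1 to 4, so d is a cut vertex.
By contrast removing b leaves 1 component; it is not a cut vertex. No other vertex is a cut vertex either.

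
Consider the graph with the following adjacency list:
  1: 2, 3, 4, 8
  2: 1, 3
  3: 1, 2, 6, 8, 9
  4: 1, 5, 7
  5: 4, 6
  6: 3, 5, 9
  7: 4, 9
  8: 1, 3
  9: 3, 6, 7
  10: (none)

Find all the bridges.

none

The edges on the cycle 4-7-9-6-5-4 are not bridges since each lies on that cycle.
Every edge lies on some cycle, so there are no bridges.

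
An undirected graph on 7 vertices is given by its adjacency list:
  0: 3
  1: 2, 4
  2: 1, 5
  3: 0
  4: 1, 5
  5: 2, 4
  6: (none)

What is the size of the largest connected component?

4

6 is isolated — a component by itself.
Starting from 0 we can reach 0, 3. That is one component of size 2.
Starting from 1 we can reach 1, 2, 4, 5. That is one component of size 4.
The largest has 4 vertices.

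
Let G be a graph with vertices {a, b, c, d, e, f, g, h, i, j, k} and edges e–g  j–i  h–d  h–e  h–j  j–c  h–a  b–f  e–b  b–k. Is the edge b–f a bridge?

Yes

Removing b–f leaves no path between b and f: the component count goes from 1 to 2. So it is a bridge.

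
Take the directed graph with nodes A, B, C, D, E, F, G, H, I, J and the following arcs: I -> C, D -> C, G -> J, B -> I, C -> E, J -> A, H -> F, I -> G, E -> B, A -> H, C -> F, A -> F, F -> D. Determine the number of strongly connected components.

{A, B, C, D, E, F, G, H, I, J} are all mutually reachable — one SCC of size 10.
That gives 1 strongly connected component.

1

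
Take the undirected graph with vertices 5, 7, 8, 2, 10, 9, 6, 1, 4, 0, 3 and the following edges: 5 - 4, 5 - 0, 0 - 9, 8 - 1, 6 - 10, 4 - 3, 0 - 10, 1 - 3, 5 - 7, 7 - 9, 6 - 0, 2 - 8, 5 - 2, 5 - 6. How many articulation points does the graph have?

Removing 5 increases the component count from 1 to 2, so 5 is a cut vertex.
By contrast removing 2 leaves 1 component; it is not a cut vertex. No other vertex is a cut vertex either.

1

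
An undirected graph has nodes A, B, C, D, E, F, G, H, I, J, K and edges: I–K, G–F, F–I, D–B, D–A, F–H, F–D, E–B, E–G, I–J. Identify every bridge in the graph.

A-D, F-H, F-I, I-J, I-K

The edges on the cycle E-G-F-D-B-E are not bridges since each lies on that cycle.
But removing D–A disconnects D from A; removing F–I disconnects F from I; removing K–I disconnects K from I; removing H–F disconnects H from F — these are bridges.
In total 5 edges are bridges.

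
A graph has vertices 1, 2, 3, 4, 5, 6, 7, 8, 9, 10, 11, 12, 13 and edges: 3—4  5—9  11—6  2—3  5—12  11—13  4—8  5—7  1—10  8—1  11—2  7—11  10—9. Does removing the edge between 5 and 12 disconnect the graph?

Yes

Removing 5—12 leaves no path between 5 and 12: the component count goes from 1 to 2. So it is a bridge.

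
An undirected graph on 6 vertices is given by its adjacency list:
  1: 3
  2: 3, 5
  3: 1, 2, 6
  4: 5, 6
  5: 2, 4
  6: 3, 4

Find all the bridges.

1-3

The edges on the cycle 6-4-5-2-3-6 are not bridges since each lies on that cycle.
But removing 3-1 disconnects 3 from 1 — this is a bridge.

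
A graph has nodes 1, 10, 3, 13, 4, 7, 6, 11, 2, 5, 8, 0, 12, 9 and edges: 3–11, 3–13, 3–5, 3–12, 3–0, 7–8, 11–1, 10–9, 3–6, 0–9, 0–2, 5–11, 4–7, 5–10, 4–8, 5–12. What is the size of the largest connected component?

Starting from 4 we can reach 4, 7, 8. That is one component of size 3.
Starting from 0 we can reach 0, 1, 2, 3, 5, 6, 9, 10, 11, 12, 13. That is one component of size 11.
The largest has 11 vertices.

11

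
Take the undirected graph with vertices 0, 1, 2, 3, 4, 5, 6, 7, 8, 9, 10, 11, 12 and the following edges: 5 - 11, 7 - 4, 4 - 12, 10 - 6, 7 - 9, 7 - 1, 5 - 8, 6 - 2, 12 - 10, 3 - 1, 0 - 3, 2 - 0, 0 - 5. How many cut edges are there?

The edges on the cycle 7-4-12-10-6-2-0-3-1-7 are not bridges since each lies on that cycle.
But removing 5 - 0 disconnects 5 from 0; removing 5 - 8 disconnects 5 from 8; removing 5 - 11 disconnects 5 from 11; removing 7 - 9 disconnects 7 from 9 — these are bridges.
That makes 4 bridges.

4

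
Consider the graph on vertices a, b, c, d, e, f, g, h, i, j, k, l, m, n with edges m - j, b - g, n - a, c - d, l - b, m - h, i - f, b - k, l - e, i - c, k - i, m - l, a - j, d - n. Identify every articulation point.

b, i, l, m

Removing b increases the component count from 1 to 2, so b is a cut vertex.
Removing i increases the component count from 1 to 2, so i is a cut vertex.
Removing l increases the component count from 1 to 2, so l is a cut vertex.
Likewise m is a cut vertex.
By contrast removing h leaves 1 component; it is not a cut vertex. No other vertex is a cut vertex either.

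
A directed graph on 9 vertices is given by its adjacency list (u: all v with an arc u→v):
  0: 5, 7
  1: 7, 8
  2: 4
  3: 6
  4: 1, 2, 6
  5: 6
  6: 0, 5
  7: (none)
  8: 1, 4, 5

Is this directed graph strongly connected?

No

There is no directed path from 0 to 8, so the graph is not strongly connected.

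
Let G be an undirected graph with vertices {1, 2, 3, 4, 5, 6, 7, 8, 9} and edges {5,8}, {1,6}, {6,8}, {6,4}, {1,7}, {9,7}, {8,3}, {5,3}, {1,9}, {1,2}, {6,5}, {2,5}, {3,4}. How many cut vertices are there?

1

Removing 1 increases the component count from 1 to 2, so 1 is a cut vertex.
By contrast removing 4 leaves 1 component; it is not a cut vertex. No other vertex is a cut vertex either.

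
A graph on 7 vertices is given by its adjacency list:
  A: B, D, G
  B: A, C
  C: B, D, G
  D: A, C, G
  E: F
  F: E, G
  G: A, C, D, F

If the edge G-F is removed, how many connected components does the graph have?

Before removal there is 1 component.
G-F is a bridge — removing it separates G's side from F's side.
After removal: 2 components.

2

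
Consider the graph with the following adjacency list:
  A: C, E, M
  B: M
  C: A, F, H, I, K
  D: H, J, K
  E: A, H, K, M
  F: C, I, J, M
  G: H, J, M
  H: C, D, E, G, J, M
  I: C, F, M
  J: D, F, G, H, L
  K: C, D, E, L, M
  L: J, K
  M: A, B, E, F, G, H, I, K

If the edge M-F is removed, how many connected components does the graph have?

1

M and F are still connected via M-I-F, so the component count stays at 1.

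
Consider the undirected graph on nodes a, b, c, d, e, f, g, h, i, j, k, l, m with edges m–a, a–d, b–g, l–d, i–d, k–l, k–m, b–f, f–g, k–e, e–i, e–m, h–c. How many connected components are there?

4

j is isolated — a component by itself.
Starting from c we can reach c, h. That is one component of size 2.
Starting from b we can reach b, f, g. That is one component of size 3.
Starting from a we can reach a, d, e, i, k, l, m. That is one component of size 7.
Total: 4 components.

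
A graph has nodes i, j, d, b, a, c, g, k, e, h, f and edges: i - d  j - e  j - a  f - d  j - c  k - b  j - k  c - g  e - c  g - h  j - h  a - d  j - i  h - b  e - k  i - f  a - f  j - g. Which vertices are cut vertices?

Removing j increases the component count from 1 to 2, so j is a cut vertex.
By contrast removing h leaves 1 component; it is not a cut vertex. No other vertex is a cut vertex either.

j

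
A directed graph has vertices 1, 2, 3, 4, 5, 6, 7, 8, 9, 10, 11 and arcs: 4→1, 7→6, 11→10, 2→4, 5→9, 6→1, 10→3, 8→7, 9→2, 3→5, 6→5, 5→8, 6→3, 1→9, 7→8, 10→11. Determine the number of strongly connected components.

3

{3, 5, 6, 7, 8} are all mutually reachable — one SCC of size 5.
{1, 2, 4, 9} are all mutually reachable — one SCC of size 4.
{10, 11} are all mutually reachable — one SCC of size 2.
That gives 3 strongly connected components.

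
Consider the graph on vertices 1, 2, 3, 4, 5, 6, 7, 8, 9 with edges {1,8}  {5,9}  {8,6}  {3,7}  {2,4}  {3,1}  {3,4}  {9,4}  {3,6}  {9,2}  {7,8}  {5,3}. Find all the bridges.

none

The edges on the cycle 5-9-2-4-3-5 are not bridges since each lies on that cycle.
Every edge lies on some cycle, so there are no bridges.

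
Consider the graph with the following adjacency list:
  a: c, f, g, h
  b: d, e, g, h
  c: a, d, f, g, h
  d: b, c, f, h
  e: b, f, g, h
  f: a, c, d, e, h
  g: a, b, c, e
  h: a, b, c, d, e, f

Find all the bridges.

none

The edges on the cycle h-e-g-b-h are not bridges since each lies on that cycle.
Every edge lies on some cycle, so there are no bridges.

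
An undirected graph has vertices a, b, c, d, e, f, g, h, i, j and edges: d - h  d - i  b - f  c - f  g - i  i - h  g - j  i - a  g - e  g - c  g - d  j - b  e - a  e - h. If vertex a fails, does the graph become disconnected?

No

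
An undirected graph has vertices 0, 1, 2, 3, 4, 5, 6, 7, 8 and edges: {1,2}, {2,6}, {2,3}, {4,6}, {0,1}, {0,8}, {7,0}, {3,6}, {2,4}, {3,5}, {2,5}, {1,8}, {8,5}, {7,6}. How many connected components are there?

Starting from 0 we can reach 0, 1, 2, 3, 4, 5, 6, 7, 8. That is one component of size 9.
Total: 1 component.

1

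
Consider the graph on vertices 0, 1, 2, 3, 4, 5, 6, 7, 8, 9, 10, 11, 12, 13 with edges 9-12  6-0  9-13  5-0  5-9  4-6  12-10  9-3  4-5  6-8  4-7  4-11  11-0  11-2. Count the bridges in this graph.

The edges on the cycle 4-11-0-6-4 are not bridges since each lies on that cycle.
But removing 11-2 disconnects 11 from 2; removing 12-10 disconnects 12 from 10; removing 9-13 disconnects 9 from 13; removing 5-9 disconnects 5 from 9 — these are bridges.
In total 8 edges are bridges.

8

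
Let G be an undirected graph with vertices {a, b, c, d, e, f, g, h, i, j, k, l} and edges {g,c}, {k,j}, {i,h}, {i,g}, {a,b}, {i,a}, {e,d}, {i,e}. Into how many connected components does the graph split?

4

f is isolated — a component by itself.
l is isolated — a component by itself.
Starting from j we can reach j, k. That is one component of size 2.
Starting from a we can reach a, b, c, d, e, g, h, i. That is one component of size 8.
Total: 4 components.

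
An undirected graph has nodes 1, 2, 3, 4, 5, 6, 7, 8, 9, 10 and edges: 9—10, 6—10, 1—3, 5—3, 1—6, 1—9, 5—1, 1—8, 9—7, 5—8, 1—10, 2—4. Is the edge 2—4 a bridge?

Removing 2—4 leaves no path between 2 and 4: the component count goes from 2 to 3. So it is a bridge.

Yes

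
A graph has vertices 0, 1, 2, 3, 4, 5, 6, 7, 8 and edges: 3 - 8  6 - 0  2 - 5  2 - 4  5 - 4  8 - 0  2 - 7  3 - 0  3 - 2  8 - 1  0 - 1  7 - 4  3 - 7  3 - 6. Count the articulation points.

1

Removing 3 increases the component count from 1 to 2, so 3 is a cut vertex.
By contrast removing 7 leaves 1 component; it is not a cut vertex. No other vertex is a cut vertex either.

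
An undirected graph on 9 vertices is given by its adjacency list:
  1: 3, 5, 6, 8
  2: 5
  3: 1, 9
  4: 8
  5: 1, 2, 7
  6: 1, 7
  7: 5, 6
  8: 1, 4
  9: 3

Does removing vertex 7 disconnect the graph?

No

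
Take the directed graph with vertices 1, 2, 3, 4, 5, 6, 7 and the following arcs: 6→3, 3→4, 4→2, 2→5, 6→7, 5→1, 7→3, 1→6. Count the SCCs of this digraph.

{1, 2, 3, 4, 5, 6, 7} are all mutually reachable — one SCC of size 7.
That gives 1 strongly connected component.

1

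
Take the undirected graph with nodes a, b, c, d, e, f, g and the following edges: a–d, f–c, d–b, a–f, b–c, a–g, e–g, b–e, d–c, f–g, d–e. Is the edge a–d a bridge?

No

After removing a–d, the path a-f-c-d still connects them, so the edge is not a bridge.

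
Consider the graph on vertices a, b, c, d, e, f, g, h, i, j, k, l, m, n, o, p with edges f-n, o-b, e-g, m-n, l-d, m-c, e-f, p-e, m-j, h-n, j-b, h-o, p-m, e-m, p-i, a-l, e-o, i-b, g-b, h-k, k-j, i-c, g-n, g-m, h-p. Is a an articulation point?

Deleting a leaves 2 components (was 2), so a is not a cut vertex.

No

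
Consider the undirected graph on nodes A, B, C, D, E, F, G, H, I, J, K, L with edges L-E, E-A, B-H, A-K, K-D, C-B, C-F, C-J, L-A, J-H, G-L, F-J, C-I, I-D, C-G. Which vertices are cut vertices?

C

Removing C increases the component count from 1 to 2, so C is a cut vertex.
By contrast removing G leaves 1 component; it is not a cut vertex. No other vertex is a cut vertex either.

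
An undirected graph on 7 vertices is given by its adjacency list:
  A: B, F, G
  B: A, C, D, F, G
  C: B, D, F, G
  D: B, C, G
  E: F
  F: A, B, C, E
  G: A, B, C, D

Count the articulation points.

1

Removing F increases the component count from 1 to 2, so F is a cut vertex.
By contrast removing G leaves 1 component; it is not a cut vertex. No other vertex is a cut vertex either.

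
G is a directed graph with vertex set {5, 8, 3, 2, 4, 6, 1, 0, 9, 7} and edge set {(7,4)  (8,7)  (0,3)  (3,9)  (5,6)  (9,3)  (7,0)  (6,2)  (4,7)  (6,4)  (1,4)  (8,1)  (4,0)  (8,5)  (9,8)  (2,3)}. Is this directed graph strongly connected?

Yes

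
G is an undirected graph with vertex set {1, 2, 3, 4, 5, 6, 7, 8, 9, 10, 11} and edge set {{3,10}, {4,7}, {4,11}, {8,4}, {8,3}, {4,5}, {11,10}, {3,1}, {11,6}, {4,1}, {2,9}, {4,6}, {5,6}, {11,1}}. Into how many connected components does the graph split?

Starting from 2 we can reach 2, 9. That is one component of size 2.
Starting from 1 we can reach 1, 3, 4, 5, 6, 7, 8, 10, 11. That is one component of size 9.
Total: 2 components.

2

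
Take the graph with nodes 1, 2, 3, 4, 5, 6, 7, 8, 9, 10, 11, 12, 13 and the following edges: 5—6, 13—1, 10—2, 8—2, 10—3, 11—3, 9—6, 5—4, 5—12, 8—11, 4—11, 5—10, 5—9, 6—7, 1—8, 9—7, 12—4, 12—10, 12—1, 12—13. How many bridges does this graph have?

0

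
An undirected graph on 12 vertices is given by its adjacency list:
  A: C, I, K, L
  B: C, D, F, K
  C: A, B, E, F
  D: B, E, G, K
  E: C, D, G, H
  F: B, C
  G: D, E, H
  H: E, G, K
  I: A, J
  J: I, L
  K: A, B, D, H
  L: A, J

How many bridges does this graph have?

The edges on the cycle A-I-J-L-A are not bridges since each lies on that cycle.
Every edge lies on some cycle, so there are no bridges.

0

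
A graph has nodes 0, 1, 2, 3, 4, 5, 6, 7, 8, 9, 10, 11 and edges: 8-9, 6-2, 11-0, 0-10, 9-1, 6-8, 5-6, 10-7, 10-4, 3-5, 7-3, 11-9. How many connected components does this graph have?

1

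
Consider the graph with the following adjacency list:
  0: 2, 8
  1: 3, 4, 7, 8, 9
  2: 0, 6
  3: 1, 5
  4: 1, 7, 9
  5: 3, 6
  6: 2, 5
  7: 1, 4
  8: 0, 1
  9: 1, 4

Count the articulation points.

1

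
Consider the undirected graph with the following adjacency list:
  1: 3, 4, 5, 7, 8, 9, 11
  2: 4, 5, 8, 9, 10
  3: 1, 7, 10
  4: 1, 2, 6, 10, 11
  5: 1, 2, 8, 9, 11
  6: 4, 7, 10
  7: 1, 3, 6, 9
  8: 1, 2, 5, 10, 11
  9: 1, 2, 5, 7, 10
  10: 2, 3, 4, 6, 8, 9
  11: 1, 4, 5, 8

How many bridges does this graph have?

The edges on the cycle 11-8-5-11 are not bridges since each lies on that cycle.
Every edge lies on some cycle, so there are no bridges.

0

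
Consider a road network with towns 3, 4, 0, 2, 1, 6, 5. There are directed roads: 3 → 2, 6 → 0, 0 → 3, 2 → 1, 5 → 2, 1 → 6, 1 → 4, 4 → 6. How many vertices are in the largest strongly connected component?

6

{0, 1, 2, 3, 4, 6} are all mutually reachable — one SCC of size 6.
{5} is an SCC by itself.
The largest has 6 vertices.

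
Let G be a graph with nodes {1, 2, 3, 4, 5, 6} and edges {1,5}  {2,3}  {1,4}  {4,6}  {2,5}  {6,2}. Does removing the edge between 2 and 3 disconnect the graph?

Yes

Removing 2-3 leaves no path between 2 and 3: the component count goes from 1 to 2. So it is a bridge.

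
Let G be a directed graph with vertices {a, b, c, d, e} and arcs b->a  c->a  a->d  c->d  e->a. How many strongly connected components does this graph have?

5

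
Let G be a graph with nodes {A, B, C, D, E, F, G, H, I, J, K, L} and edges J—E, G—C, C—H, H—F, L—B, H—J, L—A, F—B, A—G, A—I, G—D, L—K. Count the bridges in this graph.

5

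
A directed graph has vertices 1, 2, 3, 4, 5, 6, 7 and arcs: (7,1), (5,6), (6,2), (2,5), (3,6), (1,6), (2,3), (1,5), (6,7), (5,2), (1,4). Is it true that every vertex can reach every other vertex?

No

There is no directed path from 4 to 2, so the graph is not strongly connected.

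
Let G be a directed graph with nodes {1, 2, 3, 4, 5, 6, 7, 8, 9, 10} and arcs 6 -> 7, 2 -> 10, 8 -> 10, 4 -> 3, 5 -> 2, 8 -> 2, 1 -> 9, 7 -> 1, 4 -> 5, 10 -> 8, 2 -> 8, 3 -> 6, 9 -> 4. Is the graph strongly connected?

No

There is no directed path from 5 to 4, so the graph is not strongly connected.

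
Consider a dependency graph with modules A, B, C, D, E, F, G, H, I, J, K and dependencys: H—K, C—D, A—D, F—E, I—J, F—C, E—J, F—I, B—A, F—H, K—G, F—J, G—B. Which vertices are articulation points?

Removing F increases the component count from 1 to 2, so F is a cut vertex.
By contrast removing E leaves 1 component; it is not a cut vertex. No other vertex is a cut vertex either.

F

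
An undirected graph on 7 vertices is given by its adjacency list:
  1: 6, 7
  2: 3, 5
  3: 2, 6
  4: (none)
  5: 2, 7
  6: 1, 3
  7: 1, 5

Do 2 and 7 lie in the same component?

Yes

From 2 we can reach 1, 2, 3, 5, 6, 7, which includes 7.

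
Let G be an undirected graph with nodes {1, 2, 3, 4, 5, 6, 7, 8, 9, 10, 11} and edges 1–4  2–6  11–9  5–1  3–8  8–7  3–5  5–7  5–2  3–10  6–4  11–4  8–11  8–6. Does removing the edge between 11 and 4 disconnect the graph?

After removing 11–4, the path 11-8-6-4 still connects them, so the edge is not a bridge.

No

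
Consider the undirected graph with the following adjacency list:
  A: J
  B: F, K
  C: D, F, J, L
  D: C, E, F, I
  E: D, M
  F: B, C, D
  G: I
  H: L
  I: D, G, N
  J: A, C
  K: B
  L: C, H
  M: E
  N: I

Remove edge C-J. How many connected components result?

2

Before removal there is 1 component.
C-J is a bridge — removing it separates C's side from J's side.
After removal: 2 components.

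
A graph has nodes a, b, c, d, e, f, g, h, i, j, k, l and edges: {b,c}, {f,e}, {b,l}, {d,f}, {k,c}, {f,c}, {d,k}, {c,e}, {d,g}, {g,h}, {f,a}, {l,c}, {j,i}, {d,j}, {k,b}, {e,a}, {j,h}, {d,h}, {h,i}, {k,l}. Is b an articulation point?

No

Deleting b leaves 1 component (was 1) (its neighbors c, k, l remain connected to each other), so b is not a cut vertex.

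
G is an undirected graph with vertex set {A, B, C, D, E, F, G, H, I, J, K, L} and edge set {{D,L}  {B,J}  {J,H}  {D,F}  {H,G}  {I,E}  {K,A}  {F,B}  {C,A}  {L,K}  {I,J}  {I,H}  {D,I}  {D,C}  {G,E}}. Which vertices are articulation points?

Removing D increases the component count from 1 to 2, so D is a cut vertex.
By contrast removing G leaves 1 component; it is not a cut vertex. No other vertex is a cut vertex either.

D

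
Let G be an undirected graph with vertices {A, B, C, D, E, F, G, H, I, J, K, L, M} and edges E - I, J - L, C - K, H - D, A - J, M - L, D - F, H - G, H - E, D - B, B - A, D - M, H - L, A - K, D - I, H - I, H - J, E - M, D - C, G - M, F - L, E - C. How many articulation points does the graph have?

0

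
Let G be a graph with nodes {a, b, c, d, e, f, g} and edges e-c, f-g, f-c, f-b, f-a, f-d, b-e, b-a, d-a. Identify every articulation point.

Removing f increases the component count from 1 to 2, so f is a cut vertex.
By contrast removing b leaves 1 component; it is not a cut vertex. No other vertex is a cut vertex either.

f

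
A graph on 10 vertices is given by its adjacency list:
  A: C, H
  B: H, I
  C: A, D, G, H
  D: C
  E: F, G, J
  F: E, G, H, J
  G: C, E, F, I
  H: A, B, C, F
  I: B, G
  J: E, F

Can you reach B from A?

From A we can reach A, B, C, D, E, F, G, H, I, J, which includes B.

Yes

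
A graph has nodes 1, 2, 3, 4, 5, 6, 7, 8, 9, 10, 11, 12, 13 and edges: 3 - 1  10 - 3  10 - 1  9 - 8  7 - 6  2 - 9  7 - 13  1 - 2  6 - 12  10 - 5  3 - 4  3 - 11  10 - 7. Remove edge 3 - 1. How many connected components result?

3 and 1 are still connected via 3-10-1, so the component count stays at 1.

1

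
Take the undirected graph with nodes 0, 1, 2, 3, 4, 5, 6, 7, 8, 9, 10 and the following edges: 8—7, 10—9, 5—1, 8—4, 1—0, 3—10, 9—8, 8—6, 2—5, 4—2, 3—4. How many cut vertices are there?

5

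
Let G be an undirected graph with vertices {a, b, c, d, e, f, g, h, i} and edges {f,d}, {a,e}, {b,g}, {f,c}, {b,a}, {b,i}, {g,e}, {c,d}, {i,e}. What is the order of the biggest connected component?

5

h is isolated — a component by itself.
Starting from c we can reach c, d, f. That is one component of size 3.
Starting from a we can reach a, b, e, g, i. That is one component of size 5.
The largest has 5 vertices.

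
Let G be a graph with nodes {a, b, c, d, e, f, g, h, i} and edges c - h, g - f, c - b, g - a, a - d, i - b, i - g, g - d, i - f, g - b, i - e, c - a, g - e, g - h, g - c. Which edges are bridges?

none

The edges on the cycle g-c-a-d-g are not bridges since each lies on that cycle.
Every edge lies on some cycle, so there are no bridges.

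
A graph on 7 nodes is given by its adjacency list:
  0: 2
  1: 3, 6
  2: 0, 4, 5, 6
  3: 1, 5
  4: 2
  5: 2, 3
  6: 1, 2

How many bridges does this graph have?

2

The edges on the cycle 6-1-3-5-2-6 are not bridges since each lies on that cycle.
But removing 2-4 disconnects 2 from 4; removing 2-0 disconnects 2 from 0 — these are bridges.
That makes 2 bridges.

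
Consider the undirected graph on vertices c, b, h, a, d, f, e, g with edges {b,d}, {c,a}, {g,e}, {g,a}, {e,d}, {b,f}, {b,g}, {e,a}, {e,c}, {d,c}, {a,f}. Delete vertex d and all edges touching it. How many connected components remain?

With d gone, the remaining components are: {h}; {a, b, c, e, f, g}.
That is 2 components.

2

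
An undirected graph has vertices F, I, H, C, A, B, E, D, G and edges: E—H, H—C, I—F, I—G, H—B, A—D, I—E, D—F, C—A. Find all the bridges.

B-H, G-I

The edges on the cycle I-E-H-C-A-D-F-I are not bridges since each lies on that cycle.
But removing I—G disconnects I from G; removing B—H disconnects B from H — these are bridges.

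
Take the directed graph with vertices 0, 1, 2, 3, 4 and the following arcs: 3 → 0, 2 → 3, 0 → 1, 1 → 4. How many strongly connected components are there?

{1} is an SCC by itself.
{2} is an SCC by itself.
{0} is an SCC by itself.
{4} is an SCC by itself.
{3} is an SCC by itself.
That gives 5 strongly connected components.

5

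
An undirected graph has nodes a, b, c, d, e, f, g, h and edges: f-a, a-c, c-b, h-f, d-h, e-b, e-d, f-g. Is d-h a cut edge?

No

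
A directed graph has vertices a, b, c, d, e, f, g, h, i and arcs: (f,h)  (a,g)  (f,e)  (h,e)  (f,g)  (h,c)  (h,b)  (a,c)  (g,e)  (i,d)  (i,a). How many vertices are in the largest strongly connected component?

1

{g} is an SCC by itself.
{d} is an SCC by itself.
{i} is an SCC by itself.
{c} is an SCC by itself.
{f} is an SCC by itself.
(and 4 more singleton SCCs)
The largest has 1 vertex.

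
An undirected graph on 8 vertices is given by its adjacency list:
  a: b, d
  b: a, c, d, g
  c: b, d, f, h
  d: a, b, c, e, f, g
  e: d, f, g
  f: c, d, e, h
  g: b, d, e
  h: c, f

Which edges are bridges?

none

The edges on the cycle d-c-f-e-g-d are not bridges since each lies on that cycle.
Every edge lies on some cycle, so there are no bridges.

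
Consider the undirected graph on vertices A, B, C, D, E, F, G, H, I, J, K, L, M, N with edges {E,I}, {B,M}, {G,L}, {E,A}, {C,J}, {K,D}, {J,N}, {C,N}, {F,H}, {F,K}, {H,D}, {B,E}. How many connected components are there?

Starting from G we can reach G, L. That is one component of size 2.
Starting from C we can reach C, J, N. That is one component of size 3.
Starting from D we can reach D, F, H, K. That is one component of size 4.
Starting from A we can reach A, B, E, I, M. That is one component of size 5.
Total: 4 components.

4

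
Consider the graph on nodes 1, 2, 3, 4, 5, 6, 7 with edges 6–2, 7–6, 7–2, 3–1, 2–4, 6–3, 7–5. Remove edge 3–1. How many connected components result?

Before removal there is 1 component.
3–1 is a bridge — removing it separates 3's side from 1's side.
After removal: 2 components.

2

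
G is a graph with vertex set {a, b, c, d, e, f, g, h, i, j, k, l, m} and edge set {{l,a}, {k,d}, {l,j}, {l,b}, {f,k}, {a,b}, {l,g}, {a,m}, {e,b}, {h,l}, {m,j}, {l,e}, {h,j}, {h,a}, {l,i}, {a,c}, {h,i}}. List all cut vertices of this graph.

Removing a increases the component count from 2 to 3, so a is a cut vertex.
Removing k increases the component count from 2 to 3, so k is a cut vertex.
Removing l increases the component count from 2 to 3, so l is a cut vertex.
By contrast removing b leaves 2 components; it is not a cut vertex. No other vertex is a cut vertex either.

a, k, l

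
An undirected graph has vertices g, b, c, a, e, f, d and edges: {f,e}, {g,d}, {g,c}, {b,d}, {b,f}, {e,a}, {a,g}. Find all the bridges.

c-g

The edges on the cycle b-f-e-a-g-d-b are not bridges since each lies on that cycle.
But removing g-c disconnects g from c — this is a bridge.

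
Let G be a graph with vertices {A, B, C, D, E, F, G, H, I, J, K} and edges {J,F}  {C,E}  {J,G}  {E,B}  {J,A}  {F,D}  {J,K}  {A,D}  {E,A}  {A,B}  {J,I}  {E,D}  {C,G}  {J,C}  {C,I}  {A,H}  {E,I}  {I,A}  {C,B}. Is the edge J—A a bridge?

After removing J—A, the path J-I-A still connects them, so the edge is not a bridge.

No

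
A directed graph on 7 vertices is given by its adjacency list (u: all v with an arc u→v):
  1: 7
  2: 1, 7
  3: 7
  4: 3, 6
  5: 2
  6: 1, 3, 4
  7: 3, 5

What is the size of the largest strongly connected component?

5

{1, 2, 3, 5, 7} are all mutually reachable — one SCC of size 5.
{4, 6} are all mutually reachable — one SCC of size 2.
The largest has 5 vertices.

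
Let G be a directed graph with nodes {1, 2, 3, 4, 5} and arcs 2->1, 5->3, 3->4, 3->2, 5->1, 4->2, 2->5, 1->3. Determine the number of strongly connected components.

{1, 2, 3, 4, 5} are all mutually reachable — one SCC of size 5.
That gives 1 strongly connected component.

1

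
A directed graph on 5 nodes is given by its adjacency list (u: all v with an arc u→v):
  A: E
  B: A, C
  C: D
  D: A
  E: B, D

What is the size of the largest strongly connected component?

{A, B, C, D, E} are all mutually reachable — one SCC of size 5.
The largest has 5 vertices.

5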